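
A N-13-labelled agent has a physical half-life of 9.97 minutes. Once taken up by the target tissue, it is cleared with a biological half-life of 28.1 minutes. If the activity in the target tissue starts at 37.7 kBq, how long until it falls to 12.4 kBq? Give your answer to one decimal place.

1/t_eff = 1/t_phys + 1/t_biol = 1/9.97 + 1/28.1 = 0.13589 per minute.
t_eff = 9.97 × 28.1 / (9.97 + 28.1) ≈ 7.359 minutes.
n = log₂(37.7/12.4) ≈ 1.6042; t = 1.6042 × 7.359 ≈ 11.805 minutes.

11.8 minutes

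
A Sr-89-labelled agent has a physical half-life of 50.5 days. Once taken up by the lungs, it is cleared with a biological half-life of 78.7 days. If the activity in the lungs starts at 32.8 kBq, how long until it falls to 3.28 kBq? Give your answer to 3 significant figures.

102 days

1/t_eff = 1/t_phys + 1/t_biol = 1/50.5 + 1/78.7 = 0.032508 per day.
t_eff = 50.5 × 78.7 / (50.5 + 78.7) ≈ 30.761 days.
n = log₂(32.8/3.28) ≈ 3.3219; t = 3.3219 × 30.761 ≈ 102.19 days.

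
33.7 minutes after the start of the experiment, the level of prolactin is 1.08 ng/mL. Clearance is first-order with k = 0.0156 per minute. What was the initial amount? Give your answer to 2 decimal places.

1.83 ng/mL

t½ = ln 2 / k = 0.69315 / 0.0156 ≈ 44.433 minutes.
Number of half-lives elapsed: n = 33.7/44.433 ≈ 0.75845.
A₀ = A × 2^n = 1.08 × 2^0.75845 = 1.08 × 1.6917 ≈ 1.827 ng/mL.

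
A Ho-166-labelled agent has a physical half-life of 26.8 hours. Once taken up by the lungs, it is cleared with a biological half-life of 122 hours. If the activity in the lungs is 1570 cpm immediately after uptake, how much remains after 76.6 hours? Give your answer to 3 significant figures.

1/t_eff = 1/t_phys + 1/t_biol = 1/26.8 + 1/122 = 0.04551 per hour.
t_eff = 26.8 × 122 / (26.8 + 122) ≈ 21.973 hours.
Remaining = 1570 × (1/2)^(76.6/21.973) = 1570 × (1/2)^3.4861 ≈ 140.12 cpm.

140 cpm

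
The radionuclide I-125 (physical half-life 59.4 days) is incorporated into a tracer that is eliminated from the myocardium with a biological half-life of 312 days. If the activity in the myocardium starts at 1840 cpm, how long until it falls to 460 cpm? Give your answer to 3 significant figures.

1/t_eff = 1/t_phys + 1/t_biol = 1/59.4 + 1/312 = 0.02004 per day.
t_eff = 59.4 × 312 / (59.4 + 312) ≈ 49.9 days.
n = log₂(1840/460) ≈ 2; t = 2 × 49.9 ≈ 99.8 days.

99.8 days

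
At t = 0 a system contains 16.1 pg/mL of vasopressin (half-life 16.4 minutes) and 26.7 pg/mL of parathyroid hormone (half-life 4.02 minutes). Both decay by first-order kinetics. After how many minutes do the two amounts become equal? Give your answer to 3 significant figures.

Set 16.1·(1/2)^(t/16.4) = 26.7·(1/2)^(t/4.02).
Taking log₂: log₂(16.1/26.7) = t·(1/16.4 − 1/4.02).
log₂(0.603) = -0.72978; 1/16.4 − 1/4.02 = -0.18778.
t = -0.72978 / -0.18778 ≈ 3.8863 minutes.

3.89 minutes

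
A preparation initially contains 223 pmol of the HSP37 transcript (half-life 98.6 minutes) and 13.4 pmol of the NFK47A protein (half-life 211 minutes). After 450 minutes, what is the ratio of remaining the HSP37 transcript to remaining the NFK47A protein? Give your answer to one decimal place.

3.1

HSP37 transcript: 223 × (1/2)^(450/98.6) = 223 × (1/2)^4.5639 ≈ 9.4284 pmol.
NFK47A protein: 13.4 × (1/2)^(450/211) = 13.4 × (1/2)^2.1327 ≈ 3.0556 pmol.
Ratio ≈ 9.4284 / 3.0556 ≈ 3.0856.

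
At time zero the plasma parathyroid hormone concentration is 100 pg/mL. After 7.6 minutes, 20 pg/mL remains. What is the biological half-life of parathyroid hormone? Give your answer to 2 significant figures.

A/A₀ = 20/100 ≈ 0.2.
n = log₂(5) ≈ 2.3219 half-lives elapsed in 7.6 minutes.
t½ = 7.6/2.3219 ≈ 3.2731 minutes.

3.3 minutes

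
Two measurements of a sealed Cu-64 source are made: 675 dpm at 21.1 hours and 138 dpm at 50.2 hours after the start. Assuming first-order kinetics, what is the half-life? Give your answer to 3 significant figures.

12.7 hours

Over Δt = 50.2 − 21.1 = 29.1 hours, the level fell by a factor of 675/138 ≈ 4.8913.
n = log₂(4.8913) ≈ 2.2902 half-lives, so t½ = 29.1/2.2902 ≈ 12.706 hours.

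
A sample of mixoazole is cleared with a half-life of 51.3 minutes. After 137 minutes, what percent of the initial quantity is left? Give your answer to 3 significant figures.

15.7%

n = 137/51.3 ≈ 2.6706 half-lives.
Fraction remaining = (1/2)^2.6706 ≈ 0.15707, i.e. 15.707%.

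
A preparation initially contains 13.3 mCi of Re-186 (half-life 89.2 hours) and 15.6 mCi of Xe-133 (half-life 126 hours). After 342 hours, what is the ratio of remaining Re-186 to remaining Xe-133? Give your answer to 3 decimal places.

0.392

Re-186: 13.3 × (1/2)^(342/89.2) = 13.3 × (1/2)^3.8341 ≈ 0.93256 mCi.
Xe-133: 15.6 × (1/2)^(342/126) = 15.6 × (1/2)^2.7143 ≈ 2.3771 mCi.
Ratio ≈ 0.93256 / 2.3771 ≈ 0.39232.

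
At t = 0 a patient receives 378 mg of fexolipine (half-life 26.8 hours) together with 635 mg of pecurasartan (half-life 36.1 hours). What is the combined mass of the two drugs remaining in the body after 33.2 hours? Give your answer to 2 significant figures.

500 mg

fexolipine: 378 × (1/2)^(33.2/26.8) = 378 × (1/2)^1.2388 ≈ 160.17 mg.
pecurasartan: 635 × (1/2)^(33.2/36.1) = 635 × (1/2)^0.91967 ≈ 335.68 mg.
Total = 160.17 + 335.68 ≈ 495.85 mg.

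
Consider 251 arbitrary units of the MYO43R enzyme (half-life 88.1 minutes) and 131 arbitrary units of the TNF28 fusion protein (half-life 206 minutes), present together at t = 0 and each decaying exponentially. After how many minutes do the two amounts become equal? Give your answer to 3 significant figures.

Set 251·(1/2)^(t/88.1) = 131·(1/2)^(t/206).
Taking log₂: log₂(251/131) = t·(1/88.1 − 1/206).
log₂(1.916) = 0.93812; 1/88.1 − 1/206 = 0.0064964.
t = 0.93812 / 0.0064964 ≈ 144.41 minutes.

144 minutes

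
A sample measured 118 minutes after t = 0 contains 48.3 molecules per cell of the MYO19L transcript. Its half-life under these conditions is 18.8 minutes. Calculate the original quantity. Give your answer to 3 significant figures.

Number of half-lives elapsed: n = 118/18.8 ≈ 6.2766.
A₀ = A × 2^n = 48.3 × 2^6.2766 = 48.3 × 77.525 ≈ 3744.5 molecules per cell.

3740 molecules per cell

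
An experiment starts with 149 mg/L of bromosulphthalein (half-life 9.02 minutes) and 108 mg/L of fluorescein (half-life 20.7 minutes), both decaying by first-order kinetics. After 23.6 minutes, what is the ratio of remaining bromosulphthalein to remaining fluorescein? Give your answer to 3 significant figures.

bromosulphthalein: 149 × (1/2)^(23.6/9.02) = 149 × (1/2)^2.6164 ≈ 24.298 mg/L.
fluorescein: 108 × (1/2)^(23.6/20.7) = 108 × (1/2)^1.1401 ≈ 49.003 mg/L.
Ratio ≈ 24.298 / 49.003 ≈ 0.49585.

0.496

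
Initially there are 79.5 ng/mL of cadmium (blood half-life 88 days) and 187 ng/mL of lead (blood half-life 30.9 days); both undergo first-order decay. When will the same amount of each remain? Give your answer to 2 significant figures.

59 days

Set 79.5·(1/2)^(t/88) = 187·(1/2)^(t/30.9).
Taking log₂: log₂(79.5/187) = t·(1/88 − 1/30.9).
log₂(0.42513) = -1.234; 1/88 − 1/30.9 = -0.020999.
t = -1.234 / -0.020999 ≈ 58.766 days.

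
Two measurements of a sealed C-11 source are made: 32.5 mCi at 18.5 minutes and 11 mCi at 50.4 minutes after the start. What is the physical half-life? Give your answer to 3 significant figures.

20.4 minutes

Over Δt = 50.4 − 18.5 = 31.9 minutes, the level fell by a factor of 32.5/11 ≈ 2.9545.
n = log₂(2.9545) ≈ 1.5629 half-lives, so t½ = 31.9/1.5629 ≈ 20.41 minutes.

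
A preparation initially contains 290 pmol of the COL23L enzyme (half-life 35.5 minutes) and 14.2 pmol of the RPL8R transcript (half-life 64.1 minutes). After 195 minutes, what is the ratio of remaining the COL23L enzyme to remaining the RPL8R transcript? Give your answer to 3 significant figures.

3.74

COL23L enzyme: 290 × (1/2)^(195/35.5) = 290 × (1/2)^5.493 ≈ 6.4395 pmol.
RPL8R transcript: 14.2 × (1/2)^(195/64.1) = 14.2 × (1/2)^3.0421 ≈ 1.7239 pmol.
Ratio ≈ 6.4395 / 1.7239 ≈ 3.7354.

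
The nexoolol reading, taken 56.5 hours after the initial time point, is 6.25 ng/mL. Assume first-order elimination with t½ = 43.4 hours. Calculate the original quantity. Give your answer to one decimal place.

Number of half-lives elapsed: n = 56.5/43.4 ≈ 1.3018.
A₀ = A × 2^n = 6.25 × 2^1.3018 = 6.25 × 2.4654 ≈ 15.409 ng/mL.

15.4 ng/mL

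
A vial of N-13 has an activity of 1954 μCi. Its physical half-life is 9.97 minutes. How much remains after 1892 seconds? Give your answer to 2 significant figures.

220 μCi

Convert the elapsed time: 1892 seconds = 31.5333 minutes.
Number of half-lives: n = 31.5333/9.97 ≈ 3.1628.
Remaining = 1954 × (1/2)^3.1628 = 1954 × 0.11166 ≈ 218.18 μCi.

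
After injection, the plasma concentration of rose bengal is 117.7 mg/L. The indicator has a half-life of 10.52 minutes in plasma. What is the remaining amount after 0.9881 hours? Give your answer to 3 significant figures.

2.37 mg/L

Convert the elapsed time: 0.9881 hours = 59.286 minutes.
Number of half-lives: n = 59.286/10.52 ≈ 5.6356.
Remaining = 117.7 × (1/2)^5.6356 = 117.7 × 0.020115 ≈ 2.3676 mg/L.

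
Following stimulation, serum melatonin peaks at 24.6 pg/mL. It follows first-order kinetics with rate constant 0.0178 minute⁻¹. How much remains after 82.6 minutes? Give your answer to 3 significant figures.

5.65 pg/mL

t½ = ln 2 / k = 0.69315 / 0.0178 ≈ 38.941 minutes.
Number of half-lives: n = 82.6/38.941 ≈ 2.1212.
Remaining = 24.6 × (1/2)^2.1212 = 24.6 × 0.22986 ≈ 5.6546 pg/mL.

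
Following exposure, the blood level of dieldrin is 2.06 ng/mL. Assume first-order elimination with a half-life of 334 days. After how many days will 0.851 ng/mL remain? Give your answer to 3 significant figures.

Fraction remaining = 0.851/2.06 ≈ 0.41311.
n = log₂(2.06/0.851) = ln(2.4207)/ln 2 ≈ 1.2754 half-lives.
t = n × t½ = 1.2754 × 334 ≈ 425.99 days.

426 days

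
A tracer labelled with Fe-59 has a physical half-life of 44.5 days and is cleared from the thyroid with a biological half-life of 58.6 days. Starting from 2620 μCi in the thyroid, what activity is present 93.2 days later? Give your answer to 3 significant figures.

1/t_eff = 1/t_phys + 1/t_biol = 1/44.5 + 1/58.6 = 0.039537 per day.
t_eff = 44.5 × 58.6 / (44.5 + 58.6) ≈ 25.293 days.
Remaining = 2620 × (1/2)^(93.2/25.293) = 2620 × (1/2)^3.6848 ≈ 203.73 μCi.

204 μCi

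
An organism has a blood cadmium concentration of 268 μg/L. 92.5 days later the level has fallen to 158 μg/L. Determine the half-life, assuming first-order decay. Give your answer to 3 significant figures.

121 days

A/A₀ = 158/268 ≈ 0.58955.
n = log₂(1.6962) ≈ 0.76231 half-lives elapsed in 92.5 days.
t½ = 92.5/0.76231 ≈ 121.34 days.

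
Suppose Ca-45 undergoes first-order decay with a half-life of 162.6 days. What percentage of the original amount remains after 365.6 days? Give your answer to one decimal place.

21.0%

n = 365.6/162.6 ≈ 2.2485 half-lives.
Fraction remaining = (1/2)^2.2485 ≈ 0.21045, i.e. 21.045%.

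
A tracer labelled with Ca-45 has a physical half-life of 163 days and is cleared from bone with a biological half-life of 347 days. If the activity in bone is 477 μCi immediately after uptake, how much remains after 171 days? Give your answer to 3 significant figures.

1/t_eff = 1/t_phys + 1/t_biol = 1/163 + 1/347 = 0.0090168 per day.
t_eff = 163 × 347 / (163 + 347) ≈ 110.9 days.
Remaining = 477 × (1/2)^(171/110.9) = 477 × (1/2)^1.5419 ≈ 163.82 μCi.

164 μCi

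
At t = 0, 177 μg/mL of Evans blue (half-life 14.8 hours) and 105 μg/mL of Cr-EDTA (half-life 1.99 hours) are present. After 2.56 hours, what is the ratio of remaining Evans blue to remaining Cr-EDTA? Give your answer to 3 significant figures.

Evans blue: 177 × (1/2)^(2.56/14.8) = 177 × (1/2)^0.17297 ≈ 157 μg/mL.
Cr-EDTA: 105 × (1/2)^(2.56/1.99) = 105 × (1/2)^1.2864 ≈ 43.046 μg/mL.
Ratio ≈ 157 / 43.046 ≈ 3.6473.

3.65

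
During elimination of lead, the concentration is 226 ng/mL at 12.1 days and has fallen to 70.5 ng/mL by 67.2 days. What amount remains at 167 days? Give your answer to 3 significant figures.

Over Δt = 67.2 − 12.1 = 55.1 days, the level fell by a factor of 226/70.5 ≈ 3.2057.
n = log₂(3.2057) ≈ 1.6806 half-lives, so t½ = 55.1/1.6806 ≈ 32.785 days.
From t = 67.2 to t = 167: 70.5 × (1/2)^((167−67.2)/32.785) ≈ 8.5475 ng/mL.

8.55 ng/mL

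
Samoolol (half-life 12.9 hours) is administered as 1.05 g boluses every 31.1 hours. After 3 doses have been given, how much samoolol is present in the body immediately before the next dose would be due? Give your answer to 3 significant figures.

The 3 doses were given 93.3, 62.2, 31.1 hours ago.
Total = 1.05·(1/2)^(93.3/12.9) + 1.05·(1/2)^(62.2/12.9) + 1.05·(1/2)^(31.1/12.9)
      = 0.0069819 + 0.037129 + 0.19745 ≈ 0.24156 g.

0.242 g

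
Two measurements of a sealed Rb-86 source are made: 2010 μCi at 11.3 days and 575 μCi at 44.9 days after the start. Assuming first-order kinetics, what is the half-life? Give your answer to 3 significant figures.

Over Δt = 44.9 − 11.3 = 33.6 days, the level fell by a factor of 2010/575 ≈ 3.4957.
n = log₂(3.4957) ≈ 1.8056 half-lives, so t½ = 33.6/1.8056 ≈ 18.609 days.

18.6 days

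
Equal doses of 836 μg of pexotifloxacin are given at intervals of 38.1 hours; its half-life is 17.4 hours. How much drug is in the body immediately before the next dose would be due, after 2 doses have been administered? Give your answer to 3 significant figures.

223 μg

The 2 doses were given 76.2, 38.1 hours ago.
Total = 836·(1/2)^(76.2/17.4) + 836·(1/2)^(38.1/17.4)
      = 40.17 + 183.25 ≈ 223.42 μg.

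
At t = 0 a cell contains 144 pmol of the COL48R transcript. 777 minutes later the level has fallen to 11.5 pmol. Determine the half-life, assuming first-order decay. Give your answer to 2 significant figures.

210 minutes

A/A₀ = 11.5/144 ≈ 0.079861.
n = log₂(12.522) ≈ 3.6464 half-lives elapsed in 777 minutes.
t½ = 777/3.6464 ≈ 213.09 minutes.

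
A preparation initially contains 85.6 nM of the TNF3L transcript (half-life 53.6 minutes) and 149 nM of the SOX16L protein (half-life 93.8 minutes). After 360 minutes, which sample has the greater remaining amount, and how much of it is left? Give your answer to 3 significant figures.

TNF3L transcript: 85.6 × (1/2)^6.7164 ≈ 0.81401 nM.
SOX16L protein: 149 × (1/2)^3.838 ≈ 10.42 nM.
SOX16L protein has more remaining, at ≈ 10.42 nM.

SOX16L protein, 10.4 nM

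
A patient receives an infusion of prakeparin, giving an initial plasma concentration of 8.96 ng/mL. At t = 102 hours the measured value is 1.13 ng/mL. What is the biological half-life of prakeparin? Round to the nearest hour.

A/A₀ = 1.13/8.96 ≈ 0.12612.
n = log₂(7.9292) ≈ 2.9872 half-lives elapsed in 102 hours.
t½ = 102/2.9872 ≈ 34.146 hours.

34 hours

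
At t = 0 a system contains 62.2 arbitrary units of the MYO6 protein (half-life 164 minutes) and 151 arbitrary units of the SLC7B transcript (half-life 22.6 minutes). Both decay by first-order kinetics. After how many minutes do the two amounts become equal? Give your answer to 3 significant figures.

Set 62.2·(1/2)^(t/164) = 151·(1/2)^(t/22.6).
Taking log₂: log₂(62.2/151) = t·(1/164 − 1/22.6).
log₂(0.41192) = -1.2796; 1/164 − 1/22.6 = -0.03815.
t = -1.2796 / -0.03815 ≈ 33.54 minutes.

33.5 minutes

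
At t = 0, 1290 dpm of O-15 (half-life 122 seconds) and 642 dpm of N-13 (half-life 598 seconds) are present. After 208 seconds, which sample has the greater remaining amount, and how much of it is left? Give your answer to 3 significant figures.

O-15: 1290 × (1/2)^1.7049 ≈ 395.69 dpm.
N-13: 642 × (1/2)^0.34783 ≈ 504.46 dpm.
N-13 has more remaining, at ≈ 504.46 dpm.

N-13, 504 dpm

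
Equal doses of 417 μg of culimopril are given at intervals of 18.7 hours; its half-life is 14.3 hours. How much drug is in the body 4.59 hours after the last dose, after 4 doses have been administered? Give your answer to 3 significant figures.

The 4 doses were given 60.69, 41.99, 23.29, 4.59 hours ago.
Total = 417·(1/2)^(60.69/14.3) + 417·(1/2)^(41.99/14.3) + 417·(1/2)^(23.29/14.3) + 417·(1/2)^(4.59/14.3)
      = 22.006 + 54.476 + 134.85 + 333.82 ≈ 545.15 μg.

545 μg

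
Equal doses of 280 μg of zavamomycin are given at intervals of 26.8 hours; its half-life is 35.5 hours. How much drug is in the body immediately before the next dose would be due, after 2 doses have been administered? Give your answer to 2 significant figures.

260 μg

The 2 doses were given 53.6, 26.8 hours ago.
Total = 280·(1/2)^(53.6/35.5) + 280·(1/2)^(26.8/35.5)
      = 98.321 + 165.92 ≈ 264.24 μg.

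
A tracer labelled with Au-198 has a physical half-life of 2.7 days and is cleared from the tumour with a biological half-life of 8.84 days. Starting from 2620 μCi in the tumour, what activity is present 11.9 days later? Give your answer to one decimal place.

48.6 μCi

1/t_eff = 1/t_phys + 1/t_biol = 1/2.7 + 1/8.84 = 0.48349 per day.
t_eff = 2.7 × 8.84 / (2.7 + 8.84) ≈ 2.0683 days.
Remaining = 2620 × (1/2)^(11.9/2.0683) = 2620 × (1/2)^5.7536 ≈ 48.563 μCi.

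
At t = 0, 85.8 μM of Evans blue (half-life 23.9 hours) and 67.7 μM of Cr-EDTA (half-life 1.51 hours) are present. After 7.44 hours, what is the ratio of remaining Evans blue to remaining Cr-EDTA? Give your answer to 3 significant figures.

Evans blue: 85.8 × (1/2)^(7.44/23.9) = 85.8 × (1/2)^0.3113 ≈ 69.148 μM.
Cr-EDTA: 67.7 × (1/2)^(7.44/1.51) = 67.7 × (1/2)^4.9272 ≈ 2.2252 μM.
Ratio ≈ 69.148 / 2.2252 ≈ 31.075.

31.1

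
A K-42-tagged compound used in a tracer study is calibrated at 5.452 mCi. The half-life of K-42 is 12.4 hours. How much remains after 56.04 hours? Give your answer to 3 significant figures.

0.238 mCi

Number of half-lives: n = 56.04/12.4 ≈ 4.5194.
Remaining = 5.452 × (1/2)^4.5194 = 5.452 × 0.043605 ≈ 0.23774 mCi.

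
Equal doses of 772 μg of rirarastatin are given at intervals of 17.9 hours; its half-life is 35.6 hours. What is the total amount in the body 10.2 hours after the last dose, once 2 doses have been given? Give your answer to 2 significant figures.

The 2 doses were given 28.1, 10.2 hours ago.
Total = 772·(1/2)^(28.1/35.6) + 772·(1/2)^(10.2/35.6)
      = 446.69 + 632.95 ≈ 1079.6 μg.

1100 μg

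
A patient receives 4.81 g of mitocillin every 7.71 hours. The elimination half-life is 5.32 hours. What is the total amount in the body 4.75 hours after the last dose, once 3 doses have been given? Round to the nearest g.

The 3 doses were given 20.17, 12.46, 4.75 hours ago.
Total = 4.81·(1/2)^(20.17/5.32) + 4.81·(1/2)^(12.46/5.32) + 4.81·(1/2)^(4.75/5.32)
      = 0.3474 + 0.94864 + 2.5904 ≈ 3.8865 g.

4 g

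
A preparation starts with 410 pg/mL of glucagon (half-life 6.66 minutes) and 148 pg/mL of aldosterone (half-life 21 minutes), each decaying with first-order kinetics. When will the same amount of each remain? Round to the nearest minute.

Set 410·(1/2)^(t/6.66) = 148·(1/2)^(t/21).
Taking log₂: log₂(410/148) = t·(1/6.66 − 1/21).
log₂(2.7703) = 1.47; 1/6.66 − 1/21 = 0.10253.
t = 1.47 / 0.10253 ≈ 14.337 minutes.

14 minutes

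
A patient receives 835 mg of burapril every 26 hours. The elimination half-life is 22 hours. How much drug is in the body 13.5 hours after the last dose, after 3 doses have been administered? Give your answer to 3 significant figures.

892 mg

The 3 doses were given 65.5, 39.5, 13.5 hours ago.
Total = 835·(1/2)^(65.5/22) + 835·(1/2)^(39.5/22) + 835·(1/2)^(13.5/22)
      = 106.03 + 240.55 + 545.71 ≈ 892.29 mg.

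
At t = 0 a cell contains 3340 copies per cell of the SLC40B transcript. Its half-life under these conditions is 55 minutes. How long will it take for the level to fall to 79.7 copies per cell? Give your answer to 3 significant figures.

296 minutes

Fraction remaining = 79.7/3340 ≈ 0.023862.
n = log₂(3340/79.7) = ln(41.907)/ln 2 ≈ 5.3891 half-lives.
t = n × t½ = 5.3891 × 55 ≈ 296.4 minutes.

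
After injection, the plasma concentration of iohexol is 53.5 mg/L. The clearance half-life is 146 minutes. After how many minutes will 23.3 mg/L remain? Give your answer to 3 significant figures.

Fraction remaining = 23.3/53.5 ≈ 0.43551.
n = log₂(53.5/23.3) = ln(2.2961)/ln 2 ≈ 1.1992 half-lives.
t = n × t½ = 1.1992 × 146 ≈ 175.08 minutes.

175 minutes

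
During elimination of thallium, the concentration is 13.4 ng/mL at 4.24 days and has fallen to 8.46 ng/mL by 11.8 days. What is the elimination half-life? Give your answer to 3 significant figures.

Over Δt = 11.8 − 4.24 = 7.56 days, the level fell by a factor of 13.4/8.46 ≈ 1.5839.
n = log₂(1.5839) ≈ 0.6635 half-lives, so t½ = 7.56/0.6635 ≈ 11.394 days.

11.4 days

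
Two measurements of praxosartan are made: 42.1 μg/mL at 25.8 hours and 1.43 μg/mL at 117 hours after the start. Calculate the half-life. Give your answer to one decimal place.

18.7 hours

Over Δt = 117 − 25.8 = 91.2 hours, the level fell by a factor of 42.1/1.43 ≈ 29.441.
n = log₂(29.441) ≈ 4.8797 half-lives, so t½ = 91.2/4.8797 ≈ 18.69 hours.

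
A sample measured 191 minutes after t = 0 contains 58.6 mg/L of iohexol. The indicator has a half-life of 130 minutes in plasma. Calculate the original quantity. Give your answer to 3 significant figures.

Number of half-lives elapsed: n = 191/130 ≈ 1.4692.
A₀ = A × 2^n = 58.6 × 2^1.4692 = 58.6 × 2.7687 ≈ 162.25 mg/L.

162 mg/L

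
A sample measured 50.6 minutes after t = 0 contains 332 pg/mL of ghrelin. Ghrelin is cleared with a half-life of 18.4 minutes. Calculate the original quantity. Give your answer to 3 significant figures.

Number of half-lives elapsed: n = 50.6/18.4 ≈ 2.75.
A₀ = A × 2^n = 332 × 2^2.75 = 332 × 6.7272 ≈ 2233.4 pg/mL.

2230 pg/mL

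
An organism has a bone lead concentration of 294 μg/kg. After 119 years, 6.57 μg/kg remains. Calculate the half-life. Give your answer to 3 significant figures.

21.7 years

A/A₀ = 6.57/294 ≈ 0.022347.
n = log₂(44.749) ≈ 5.4838 half-lives elapsed in 119 years.
t½ = 119/5.4838 ≈ 21.7 years.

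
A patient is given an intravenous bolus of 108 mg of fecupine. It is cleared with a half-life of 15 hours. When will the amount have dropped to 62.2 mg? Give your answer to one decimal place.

Fraction remaining = 62.2/108 ≈ 0.57593.
n = log₂(108/62.2) = ln(1.7363)/ln 2 ≈ 0.79604 half-lives.
t = n × t½ = 0.79604 × 15 ≈ 11.941 hours.

11.9 hours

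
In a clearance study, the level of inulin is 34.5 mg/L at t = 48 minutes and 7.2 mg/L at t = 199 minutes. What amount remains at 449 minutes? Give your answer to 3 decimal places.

Over Δt = 199 − 48 = 151 minutes, the level fell by a factor of 34.5/7.2 ≈ 4.7917.
n = log₂(4.7917) ≈ 2.2605 half-lives, so t½ = 151/2.2605 ≈ 66.799 minutes.
From t = 199 to t = 449: 7.2 × (1/2)^((449−199)/66.799) ≈ 0.5379 mg/L.

0.538 mg/L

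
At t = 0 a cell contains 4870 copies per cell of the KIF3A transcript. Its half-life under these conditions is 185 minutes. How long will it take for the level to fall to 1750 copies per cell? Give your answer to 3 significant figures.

Fraction remaining = 1750/4870 ≈ 0.35934.
n = log₂(4870/1750) = ln(2.7829)/ln 2 ≈ 1.4766 half-lives.
t = n × t½ = 1.4766 × 185 ≈ 273.16 minutes.

273 minutes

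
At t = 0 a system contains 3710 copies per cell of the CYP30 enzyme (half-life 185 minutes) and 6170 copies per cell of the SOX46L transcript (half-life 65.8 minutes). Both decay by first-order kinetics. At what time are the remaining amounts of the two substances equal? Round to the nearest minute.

75 minutes

Set 3710·(1/2)^(t/185) = 6170·(1/2)^(t/65.8).
Taking log₂: log₂(3710/6170) = t·(1/185 − 1/65.8).
log₂(0.6013) = -0.73385; 1/185 − 1/65.8 = -0.0097922.
t = -0.73385 / -0.0097922 ≈ 74.943 minutes.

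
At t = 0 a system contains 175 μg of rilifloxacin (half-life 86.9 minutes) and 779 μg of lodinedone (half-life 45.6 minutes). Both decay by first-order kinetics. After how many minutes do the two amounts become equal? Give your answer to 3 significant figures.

Set 175·(1/2)^(t/86.9) = 779·(1/2)^(t/45.6).
Taking log₂: log₂(175/779) = t·(1/86.9 − 1/45.6).
log₂(0.22465) = -2.1543; 1/86.9 − 1/45.6 = -0.010422.
t = -2.1543 / -0.010422 ≈ 206.7 minutes.

207 minutes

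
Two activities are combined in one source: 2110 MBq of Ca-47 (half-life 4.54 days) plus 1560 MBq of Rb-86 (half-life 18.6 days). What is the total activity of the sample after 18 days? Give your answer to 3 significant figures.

933 MBq

Ca-47: 2110 × (1/2)^(18/4.54) = 2110 × (1/2)^3.9648 ≈ 135.14 MBq.
Rb-86: 1560 × (1/2)^(18/18.6) = 1560 × (1/2)^0.96774 ≈ 797.64 MBq.
Total = 135.14 + 797.64 ≈ 932.77 MBq.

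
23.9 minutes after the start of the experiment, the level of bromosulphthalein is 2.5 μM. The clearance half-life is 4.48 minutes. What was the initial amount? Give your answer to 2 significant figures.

100 μM

Number of half-lives elapsed: n = 23.9/4.48 ≈ 5.3348.
A₀ = A × 2^n = 2.5 × 2^5.3348 = 2.5 × 40.359 ≈ 100.9 μM.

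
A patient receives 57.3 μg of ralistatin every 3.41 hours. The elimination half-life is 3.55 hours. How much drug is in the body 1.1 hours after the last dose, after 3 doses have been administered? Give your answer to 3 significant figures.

82.2 μg

The 3 doses were given 7.92, 4.51, 1.1 hours ago.
Total = 57.3·(1/2)^(7.92/3.55) + 57.3·(1/2)^(4.51/3.55) + 57.3·(1/2)^(1.1/3.55)
      = 12.206 + 23.753 + 46.225 ≈ 82.184 μg.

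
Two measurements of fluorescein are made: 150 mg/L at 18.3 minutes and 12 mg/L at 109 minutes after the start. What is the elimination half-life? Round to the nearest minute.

25 minutes

Over Δt = 109 − 18.3 = 90.7 minutes, the level fell by a factor of 150/12 ≈ 12.5.
n = log₂(12.5) ≈ 3.6439 half-lives, so t½ = 90.7/3.6439 ≈ 24.891 minutes.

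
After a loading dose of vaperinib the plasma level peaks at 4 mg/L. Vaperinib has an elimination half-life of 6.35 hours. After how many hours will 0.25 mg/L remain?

25.4 hours

0.25/4 = 1/16, so 4 half-lives have elapsed.
t = 4 × 6.35 = 25.4 hours.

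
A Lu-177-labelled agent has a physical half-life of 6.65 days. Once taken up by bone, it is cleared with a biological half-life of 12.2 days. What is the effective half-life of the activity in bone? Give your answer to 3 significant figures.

4.30 days

1/t_eff = 1/t_phys + 1/t_biol = 1/6.65 + 1/12.2 = 0.23234 per day.
t_eff = 6.65 × 12.2 / (6.65 + 12.2) ≈ 4.304 days.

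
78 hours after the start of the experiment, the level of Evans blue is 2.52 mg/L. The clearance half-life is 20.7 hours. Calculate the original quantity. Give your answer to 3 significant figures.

34.3 mg/L

Number of half-lives elapsed: n = 78/20.7 ≈ 3.7681.
A₀ = A × 2^n = 2.52 × 2^3.7681 = 2.52 × 13.624 ≈ 34.333 mg/L.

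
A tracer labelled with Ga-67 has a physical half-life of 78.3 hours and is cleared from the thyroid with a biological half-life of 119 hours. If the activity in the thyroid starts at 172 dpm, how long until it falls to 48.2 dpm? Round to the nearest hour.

1/t_eff = 1/t_phys + 1/t_biol = 1/78.3 + 1/119 = 0.021175 per hour.
t_eff = 78.3 × 119 / (78.3 + 119) ≈ 47.226 hours.
n = log₂(172/48.2) ≈ 1.8353; t = 1.8353 × 47.226 ≈ 86.674 hours.

87 hours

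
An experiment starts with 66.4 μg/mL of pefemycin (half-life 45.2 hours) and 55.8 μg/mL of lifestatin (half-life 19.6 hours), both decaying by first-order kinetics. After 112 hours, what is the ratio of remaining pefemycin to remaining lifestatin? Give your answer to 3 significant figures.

pefemycin: 66.4 × (1/2)^(112/45.2) = 66.4 × (1/2)^2.4779 ≈ 11.919 μg/mL.
lifestatin: 55.8 × (1/2)^(112/19.6) = 55.8 × (1/2)^5.7143 ≈ 1.0628 μg/mL.
Ratio ≈ 11.919 / 1.0628 ≈ 11.215.

11.2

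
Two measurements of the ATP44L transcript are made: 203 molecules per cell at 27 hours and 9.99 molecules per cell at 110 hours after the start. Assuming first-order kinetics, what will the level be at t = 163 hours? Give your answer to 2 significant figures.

1.5 molecules per cell

Over Δt = 110 − 27 = 83 hours, the level fell by a factor of 203/9.99 ≈ 20.32.
n = log₂(20.32) ≈ 4.3449 half-lives, so t½ = 83/4.3449 ≈ 19.103 hours.
From t = 110 to t = 163: 9.99 × (1/2)^((163−110)/19.103) ≈ 1.4601 molecules per cell.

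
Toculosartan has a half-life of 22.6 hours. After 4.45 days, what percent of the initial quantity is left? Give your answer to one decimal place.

4.45 days = 106.8 hours.
n = 106.8/22.6 ≈ 4.7257 half-lives.
Fraction remaining = (1/2)^4.7257 ≈ 0.037795, i.e. 3.7795%.

3.8%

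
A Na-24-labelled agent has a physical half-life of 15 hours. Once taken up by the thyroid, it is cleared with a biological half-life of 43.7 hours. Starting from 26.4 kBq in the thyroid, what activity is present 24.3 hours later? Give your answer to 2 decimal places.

1/t_eff = 1/t_phys + 1/t_biol = 1/15 + 1/43.7 = 0.08955 per hour.
t_eff = 15 × 43.7 / (15 + 43.7) ≈ 11.167 hours.
Remaining = 26.4 × (1/2)^(24.3/11.167) = 26.4 × (1/2)^2.1761 ≈ 5.8418 kBq.

5.84 kBq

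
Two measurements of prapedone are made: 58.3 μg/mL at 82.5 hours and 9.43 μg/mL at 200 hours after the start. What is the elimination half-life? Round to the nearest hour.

Over Δt = 200 − 82.5 = 117.5 hours, the level fell by a factor of 58.3/9.43 ≈ 6.1824.
n = log₂(6.1824) ≈ 2.6282 half-lives, so t½ = 117.5/2.6282 ≈ 44.708 hours.

45 hours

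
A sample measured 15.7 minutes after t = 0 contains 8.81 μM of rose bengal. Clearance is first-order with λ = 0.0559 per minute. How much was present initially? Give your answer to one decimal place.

t½ = ln 2 / λ = 0.69315 / 0.0559 ≈ 12.4 minutes.
Number of half-lives elapsed: n = 15.7/12.4 ≈ 1.2662.
A₀ = A × 2^n = 8.81 × 2^1.2662 = 8.81 × 2.4052 ≈ 21.19 μM.

21.2 μM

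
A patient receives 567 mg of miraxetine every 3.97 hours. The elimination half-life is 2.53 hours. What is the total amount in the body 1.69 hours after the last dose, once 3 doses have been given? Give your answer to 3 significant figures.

The 3 doses were given 9.63, 5.66, 1.69 hours ago.
Total = 567·(1/2)^(9.63/2.53) + 567·(1/2)^(5.66/2.53) + 567·(1/2)^(1.69/2.53)
      = 40.529 + 120.26 + 356.86 ≈ 517.65 mg.

518 mg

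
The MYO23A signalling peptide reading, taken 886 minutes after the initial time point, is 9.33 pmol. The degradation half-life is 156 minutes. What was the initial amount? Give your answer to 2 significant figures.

Number of half-lives elapsed: n = 886/156 ≈ 5.6795.
A₀ = A × 2^n = 9.33 × 2^5.6795 = 9.33 × 51.25 ≈ 478.16 pmol.

480 pmol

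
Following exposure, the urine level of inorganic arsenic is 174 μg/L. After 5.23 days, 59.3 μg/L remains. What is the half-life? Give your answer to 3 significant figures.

A/A₀ = 59.3/174 ≈ 0.3408.
n = log₂(2.9342) ≈ 1.553 half-lives elapsed in 5.23 days.
t½ = 5.23/1.553 ≈ 3.3677 days.

3.37 days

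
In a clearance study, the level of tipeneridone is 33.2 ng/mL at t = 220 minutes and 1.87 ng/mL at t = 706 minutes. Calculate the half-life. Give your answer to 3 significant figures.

117 minutes

Over Δt = 706 − 220 = 486 minutes, the level fell by a factor of 33.2/1.87 ≈ 17.754.
n = log₂(17.754) ≈ 4.1501 half-lives, so t½ = 486/4.1501 ≈ 117.11 minutes.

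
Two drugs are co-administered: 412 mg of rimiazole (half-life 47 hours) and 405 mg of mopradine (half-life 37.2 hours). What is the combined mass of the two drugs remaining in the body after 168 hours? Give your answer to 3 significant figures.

52.3 mg

rimiazole: 412 × (1/2)^(168/47) = 412 × (1/2)^3.5745 ≈ 34.584 mg.
mopradine: 405 × (1/2)^(168/37.2) = 405 × (1/2)^4.5161 ≈ 17.7 mg.
Total = 34.584 + 17.7 ≈ 52.284 mg.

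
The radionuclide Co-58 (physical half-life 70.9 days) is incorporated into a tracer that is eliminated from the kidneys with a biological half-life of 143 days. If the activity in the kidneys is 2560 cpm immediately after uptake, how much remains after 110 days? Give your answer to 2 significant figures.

1/t_eff = 1/t_phys + 1/t_biol = 1/70.9 + 1/143 = 0.021097 per day.
t_eff = 70.9 × 143 / (70.9 + 143) ≈ 47.399 days.
Remaining = 2560 × (1/2)^(110/47.399) = 2560 × (1/2)^2.3207 ≈ 512.43 cpm.

510 cpm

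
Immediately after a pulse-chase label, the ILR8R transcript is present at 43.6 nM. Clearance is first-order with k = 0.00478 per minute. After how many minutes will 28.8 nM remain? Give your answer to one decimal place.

t½ = ln 2 / k = 0.69315 / 0.00478 ≈ 145.01 minutes.
Fraction remaining = 28.8/43.6 ≈ 0.66055.
n = log₂(43.6/28.8) = ln(1.5139)/ln 2 ≈ 0.59826 half-lives.
t = n × t½ = 0.59826 × 145.01 ≈ 86.754 minutes.

86.8 minutes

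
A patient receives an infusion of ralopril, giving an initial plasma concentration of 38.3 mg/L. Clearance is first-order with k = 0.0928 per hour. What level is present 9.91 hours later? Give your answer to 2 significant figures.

15 mg/L

t½ = ln 2 / k = 0.69315 / 0.0928 ≈ 7.4693 hours.
Number of half-lives: n = 9.91/7.4693 ≈ 1.3268.
Remaining = 38.3 × (1/2)^1.3268 = 38.3 × 0.39866 ≈ 15.269 mg/L.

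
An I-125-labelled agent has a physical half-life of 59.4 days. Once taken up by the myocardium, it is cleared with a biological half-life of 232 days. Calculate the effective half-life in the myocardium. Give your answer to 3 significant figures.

1/t_eff = 1/t_phys + 1/t_biol = 1/59.4 + 1/232 = 0.021145 per day.
t_eff = 59.4 × 232 / (59.4 + 232) ≈ 47.292 days.

47.3 days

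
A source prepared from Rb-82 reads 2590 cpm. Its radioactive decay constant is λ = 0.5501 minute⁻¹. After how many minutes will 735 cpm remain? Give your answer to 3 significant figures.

t½ = ln 2 / λ = 0.69315 / 0.5501 ≈ 1.26 minutes.
Fraction remaining = 735/2590 ≈ 0.28378.
n = log₂(2590/735) = ln(3.5238)/ln 2 ≈ 1.8171 half-lives.
t = n × t½ = 1.8171 × 1.26 ≈ 2.2897 minutes.

2.29 minutes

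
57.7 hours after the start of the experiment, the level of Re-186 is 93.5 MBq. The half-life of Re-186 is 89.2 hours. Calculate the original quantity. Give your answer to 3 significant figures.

146 MBq

Number of half-lives elapsed: n = 57.7/89.2 ≈ 0.64686.
A₀ = A × 2^n = 93.5 × 2^0.64686 = 93.5 × 1.5658 ≈ 146.4 MBq.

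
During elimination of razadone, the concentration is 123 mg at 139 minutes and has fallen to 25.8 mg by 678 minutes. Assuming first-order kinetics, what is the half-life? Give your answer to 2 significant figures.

240 minutes

Over Δt = 678 − 139 = 539 minutes, the level fell by a factor of 123/25.8 ≈ 4.7674.
n = log₂(4.7674) ≈ 2.2532 half-lives, so t½ = 539/2.2532 ≈ 239.21 minutes.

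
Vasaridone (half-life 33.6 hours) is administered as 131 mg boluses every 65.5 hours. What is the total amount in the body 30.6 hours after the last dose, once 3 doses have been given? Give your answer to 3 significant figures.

The 3 doses were given 161.6, 96.1, 30.6 hours ago.
Total = 131·(1/2)^(161.6/33.6) + 131·(1/2)^(96.1/33.6) + 131·(1/2)^(30.6/33.6)
      = 4.6715 + 18.042 + 69.682 ≈ 92.395 mg.

92.4 mg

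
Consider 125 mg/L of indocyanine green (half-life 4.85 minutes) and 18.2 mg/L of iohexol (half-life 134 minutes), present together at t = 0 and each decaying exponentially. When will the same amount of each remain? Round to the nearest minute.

14 minutes

Set 125·(1/2)^(t/4.85) = 18.2·(1/2)^(t/134).
Taking log₂: log₂(125/18.2) = t·(1/4.85 − 1/134).
log₂(6.8681) = 2.7799; 1/4.85 − 1/134 = 0.19872.
t = 2.7799 / 0.19872 ≈ 13.989 minutes.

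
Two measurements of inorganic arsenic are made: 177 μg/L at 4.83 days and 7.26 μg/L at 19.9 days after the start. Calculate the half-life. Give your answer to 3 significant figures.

3.27 days

Over Δt = 19.9 − 4.83 = 15.07 days, the level fell by a factor of 177/7.26 ≈ 24.38.
n = log₂(24.38) ≈ 4.6076 half-lives, so t½ = 15.07/4.6076 ≈ 3.2707 days.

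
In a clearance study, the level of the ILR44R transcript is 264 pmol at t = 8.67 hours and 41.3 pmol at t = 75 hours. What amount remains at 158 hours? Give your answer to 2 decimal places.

4.05 pmol

Over Δt = 75 − 8.67 = 66.33 hours, the level fell by a factor of 264/41.3 ≈ 6.3923.
n = log₂(6.3923) ≈ 2.6763 half-lives, so t½ = 66.33/2.6763 ≈ 24.784 hours.
From t = 75 to t = 158: 41.3 × (1/2)^((158−75)/24.784) ≈ 4.0534 pmol.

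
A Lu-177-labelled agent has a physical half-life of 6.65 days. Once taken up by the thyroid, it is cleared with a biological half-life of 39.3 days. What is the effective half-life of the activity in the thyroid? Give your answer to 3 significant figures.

1/t_eff = 1/t_phys + 1/t_biol = 1/6.65 + 1/39.3 = 0.17582 per day.
t_eff = 6.65 × 39.3 / (6.65 + 39.3) ≈ 5.6876 days.

5.69 days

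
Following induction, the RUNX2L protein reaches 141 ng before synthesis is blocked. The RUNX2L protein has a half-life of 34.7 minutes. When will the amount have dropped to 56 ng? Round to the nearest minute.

46 minutes

Fraction remaining = 56/141 ≈ 0.39716.
n = log₂(141/56) = ln(2.5179)/ln 2 ≈ 1.3322 half-lives.
t = n × t½ = 1.3322 × 34.7 ≈ 46.227 minutes.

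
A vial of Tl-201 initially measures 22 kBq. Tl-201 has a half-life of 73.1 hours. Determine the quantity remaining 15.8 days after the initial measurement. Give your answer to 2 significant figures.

0.60 kBq

Convert the elapsed time: 15.8 days = 379.2 hours.
Number of half-lives: n = 379.2/73.1 ≈ 5.1874.
Remaining = 22 × (1/2)^5.1874 = 22 × 0.027443 ≈ 0.60375 kBq.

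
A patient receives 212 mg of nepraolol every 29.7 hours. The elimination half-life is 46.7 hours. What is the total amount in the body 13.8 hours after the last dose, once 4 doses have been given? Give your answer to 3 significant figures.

The 4 doses were given 102.9, 73.2, 43.5, 13.8 hours ago.
Total = 212·(1/2)^(102.9/46.7) + 212·(1/2)^(73.2/46.7) + 212·(1/2)^(43.5/46.7) + 212·(1/2)^(13.8/46.7)
      = 46.03 + 71.53 + 111.16 + 172.74 ≈ 401.45 mg.

401 mg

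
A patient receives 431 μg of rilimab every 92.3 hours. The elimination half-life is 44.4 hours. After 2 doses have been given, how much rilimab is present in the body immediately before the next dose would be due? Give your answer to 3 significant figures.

126 μg

The 2 doses were given 184.6, 92.3 hours ago.
Total = 431·(1/2)^(184.6/44.4) + 431·(1/2)^(92.3/44.4)
      = 24.149 + 102.02 ≈ 126.17 μg.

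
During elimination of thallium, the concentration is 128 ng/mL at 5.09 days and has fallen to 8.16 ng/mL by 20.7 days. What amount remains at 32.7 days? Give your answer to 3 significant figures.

Over Δt = 20.7 − 5.09 = 15.61 days, the level fell by a factor of 128/8.16 ≈ 15.686.
n = log₂(15.686) ≈ 3.9714 half-lives, so t½ = 15.61/3.9714 ≈ 3.9306 days.
From t = 20.7 to t = 32.7: 8.16 × (1/2)^((32.7−20.7)/3.9306) ≈ 0.98322 ng/mL.

0.983 ng/mL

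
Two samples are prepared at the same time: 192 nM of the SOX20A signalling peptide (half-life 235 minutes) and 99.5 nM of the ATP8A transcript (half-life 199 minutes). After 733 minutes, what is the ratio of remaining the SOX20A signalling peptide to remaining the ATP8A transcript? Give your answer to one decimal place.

SOX20A signalling peptide: 192 × (1/2)^(733/235) = 192 × (1/2)^3.1191 ≈ 22.098 nM.
ATP8A transcript: 99.5 × (1/2)^(733/199) = 99.5 × (1/2)^3.6834 ≈ 7.7447 nM.
Ratio ≈ 22.098 / 7.7447 ≈ 2.8532.

2.9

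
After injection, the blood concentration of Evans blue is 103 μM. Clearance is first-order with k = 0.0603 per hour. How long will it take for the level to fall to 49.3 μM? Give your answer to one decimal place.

t½ = ln 2 / k = 0.69315 / 0.0603 ≈ 11.495 hours.
Fraction remaining = 49.3/103 ≈ 0.47864.
n = log₂(103/49.3) = ln(2.0892)/ln 2 ≈ 1.063 half-lives.
t = n × t½ = 1.063 × 11.495 ≈ 12.219 hours.

12.2 hours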